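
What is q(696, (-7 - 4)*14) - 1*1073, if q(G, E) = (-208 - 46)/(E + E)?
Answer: -165115/154 ≈ -1072.2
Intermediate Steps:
q(G, E) = -127/E (q(G, E) = -254*1/(2*E) = -127/E)
q(696, (-7 - 4)*14) - 1*1073 = -127*1/(14*(-7 - 4)) - 1*1073 = -127/((-11*14)) - 1073 = -127/(-154) - 1073 = -127*(-1/154) - 1073 = 127/154 - 1073 = -165115/154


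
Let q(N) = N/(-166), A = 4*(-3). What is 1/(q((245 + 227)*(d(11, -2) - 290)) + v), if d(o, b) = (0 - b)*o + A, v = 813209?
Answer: 83/67562427 ≈ 1.2285e-6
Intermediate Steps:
A = -12
d(o, b) = -12 - b*o (d(o, b) = (0 - b)*o - 12 = (-b)*o - 12 = -b*o - 12 = -12 - b*o)
q(N) = -N/166 (q(N) = N*(-1/166) = -N/166)
1/(q((245 + 227)*(d(11, -2) - 290)) + v) = 1/(-(245 + 227)*((-12 - 1*(-2)*11) - 290)/166 + 813209) = 1/(-236*((-12 + 22) - 290)/83 + 813209) = 1/(-236*(10 - 290)/83 + 813209) = 1/(-236*(-280)/83 + 813209) = 1/(-1/166*(-132160) + 813209) = 1/(66080/83 + 813209) = 1/(67562427/83) = 83/67562427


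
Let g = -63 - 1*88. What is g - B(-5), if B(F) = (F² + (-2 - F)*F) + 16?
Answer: -177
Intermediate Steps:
g = -151 (g = -63 - 88 = -151)
B(F) = 16 + F² + F*(-2 - F) (B(F) = (F² + F*(-2 - F)) + 16 = 16 + F² + F*(-2 - F))
g - B(-5) = -151 - (16 - 2*(-5)) = -151 - (16 + 10) = -151 - 1*26 = -151 - 26 = -177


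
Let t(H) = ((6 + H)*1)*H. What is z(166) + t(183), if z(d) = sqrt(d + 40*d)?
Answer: 34587 + sqrt(6806) ≈ 34670.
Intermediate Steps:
z(d) = sqrt(41)*sqrt(d) (z(d) = sqrt(41*d) = sqrt(41)*sqrt(d))
t(H) = H*(6 + H) (t(H) = (6 + H)*H = H*(6 + H))
z(166) + t(183) = sqrt(41)*sqrt(166) + 183*(6 + 183) = sqrt(6806) + 183*189 = sqrt(6806) + 34587 = 34587 + sqrt(6806)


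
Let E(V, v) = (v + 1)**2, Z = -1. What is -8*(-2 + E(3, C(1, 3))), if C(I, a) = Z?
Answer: 16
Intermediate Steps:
C(I, a) = -1
E(V, v) = (1 + v)**2
-8*(-2 + E(3, C(1, 3))) = -8*(-2 + (1 - 1)**2) = -8*(-2 + 0**2) = -8*(-2 + 0) = -8*(-2) = 16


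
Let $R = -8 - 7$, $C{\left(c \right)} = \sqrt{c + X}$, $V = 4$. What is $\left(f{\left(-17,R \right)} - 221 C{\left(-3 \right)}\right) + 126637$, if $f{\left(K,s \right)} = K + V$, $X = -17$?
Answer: $126624 - 442 i \sqrt{5} \approx 1.2662 \cdot 10^{5} - 988.34 i$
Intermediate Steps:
$C{\left(c \right)} = \sqrt{-17 + c}$ ($C{\left(c \right)} = \sqrt{c - 17} = \sqrt{-17 + c}$)
$R = -15$ ($R = -8 - 7 = -15$)
$f{\left(K,s \right)} = 4 + K$ ($f{\left(K,s \right)} = K + 4 = 4 + K$)
$\left(f{\left(-17,R \right)} - 221 C{\left(-3 \right)}\right) + 126637 = \left(\left(4 - 17\right) - 221 \sqrt{-17 - 3}\right) + 126637 = \left(-13 - 221 \sqrt{-20}\right) + 126637 = \left(-13 - 221 \cdot 2 i \sqrt{5}\right) + 126637 = \left(-13 - 442 i \sqrt{5}\right) + 126637 = 126624 - 442 i \sqrt{5}$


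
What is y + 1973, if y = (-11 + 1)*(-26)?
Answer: 2233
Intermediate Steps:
y = 260 (y = -10*(-26) = 260)
y + 1973 = 260 + 1973 = 2233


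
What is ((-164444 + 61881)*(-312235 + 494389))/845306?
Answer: -1334447193/60379 ≈ -22101.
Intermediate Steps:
((-164444 + 61881)*(-312235 + 494389))/845306 = -102563*182154*(1/845306) = -18682260702*1/845306 = -1334447193/60379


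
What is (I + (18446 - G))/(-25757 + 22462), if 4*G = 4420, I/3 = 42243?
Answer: -28814/659 ≈ -43.724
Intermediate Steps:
I = 126729 (I = 3*42243 = 126729)
G = 1105 (G = (¼)*4420 = 1105)
(I + (18446 - G))/(-25757 + 22462) = (126729 + (18446 - 1*1105))/(-25757 + 22462) = (126729 + (18446 - 1105))/(-3295) = (126729 + 17341)*(-1/3295) = 144070*(-1/3295) = -28814/659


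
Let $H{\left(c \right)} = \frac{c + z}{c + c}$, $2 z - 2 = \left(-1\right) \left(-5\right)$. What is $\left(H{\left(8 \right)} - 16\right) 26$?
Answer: $- \frac{6357}{16} \approx -397.31$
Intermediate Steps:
$z = \frac{7}{2}$ ($z = 1 + \frac{\left(-1\right) \left(-5\right)}{2} = 1 + \frac{1}{2} \cdot 5 = 1 + \frac{5}{2} = \frac{7}{2} \approx 3.5$)
$H{\left(c \right)} = \frac{\frac{7}{2} + c}{2 c}$ ($H{\left(c \right)} = \frac{c + \frac{7}{2}}{c + c} = \frac{\frac{7}{2} + c}{2 c}$)
$\left(H{\left(8 \right)} - 16\right) 26 = \left(\frac{7 + 2 \cdot 8}{4 \cdot 8} - 16\right) 26 = \left(\frac{1}{4} \cdot \frac{1}{8} \left(7 + 16\right) - 16\right) 26 = \left(\frac{1}{4} \cdot \frac{1}{8} \cdot 23 - 16\right) 26 = \left(\frac{23}{32} - 16\right) 26 = \left(- \frac{489}{32}\right) 26 = - \frac{6357}{16}$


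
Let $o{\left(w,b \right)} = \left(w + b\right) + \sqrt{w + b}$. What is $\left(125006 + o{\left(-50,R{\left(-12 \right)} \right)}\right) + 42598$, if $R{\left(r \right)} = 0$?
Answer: $167554 + 5 i \sqrt{2} \approx 1.6755 \cdot 10^{5} + 7.0711 i$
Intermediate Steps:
$o{\left(w,b \right)} = b + w + \sqrt{b + w}$ ($o{\left(w,b \right)} = \left(b + w\right) + \sqrt{b + w} = b + w + \sqrt{b + w}$)
$\left(125006 + o{\left(-50,R{\left(-12 \right)} \right)}\right) + 42598 = \left(125006 + \left(0 - 50 + \sqrt{0 - 50}\right)\right) + 42598 = \left(125006 + \left(0 - 50 + \sqrt{-50}\right)\right) + 42598 = \left(125006 + \left(0 - 50 + 5 i \sqrt{2}\right)\right) + 42598 = \left(125006 - \left(50 - 5 i \sqrt{2}\right)\right) + 42598 = \left(124956 + 5 i \sqrt{2}\right) + 42598 = 167554 + 5 i \sqrt{2}$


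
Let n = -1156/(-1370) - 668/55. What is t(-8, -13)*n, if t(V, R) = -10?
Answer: 170316/1507 ≈ 113.02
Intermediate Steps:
n = -85158/7535 (n = -1156*(-1/1370) - 668*1/55 = 578/685 - 668/55 = -85158/7535 ≈ -11.302)
t(-8, -13)*n = -10*(-85158/7535) = 170316/1507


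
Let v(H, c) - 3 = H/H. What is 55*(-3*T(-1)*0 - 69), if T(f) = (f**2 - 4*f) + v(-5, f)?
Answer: -3795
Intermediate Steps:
v(H, c) = 4 (v(H, c) = 3 + H/H = 3 + 1 = 4)
T(f) = 4 + f**2 - 4*f (T(f) = (f**2 - 4*f) + 4 = 4 + f**2 - 4*f)
55*(-3*T(-1)*0 - 69) = 55*(-3*(4 + (-1)**2 - 4*(-1))*0 - 69) = 55*(-3*(4 + 1 + 4)*0 - 69) = 55*(-3*9*0 - 69) = 55*(-27*0 - 69) = 55*(0 - 69) = 55*(-69) = -3795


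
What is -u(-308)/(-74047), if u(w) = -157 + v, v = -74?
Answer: -231/74047 ≈ -0.0031196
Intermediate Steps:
u(w) = -231 (u(w) = -157 - 74 = -231)
-u(-308)/(-74047) = -(-231)/(-74047) = -(-231)*(-1)/74047 = -1*231/74047 = -231/74047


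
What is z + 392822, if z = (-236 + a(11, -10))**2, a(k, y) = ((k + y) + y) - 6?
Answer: 455823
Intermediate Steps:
a(k, y) = -6 + k + 2*y (a(k, y) = (k + 2*y) - 6 = -6 + k + 2*y)
z = 63001 (z = (-236 + (-6 + 11 + 2*(-10)))**2 = (-236 + (-6 + 11 - 20))**2 = (-236 - 15)**2 = (-251)**2 = 63001)
z + 392822 = 63001 + 392822 = 455823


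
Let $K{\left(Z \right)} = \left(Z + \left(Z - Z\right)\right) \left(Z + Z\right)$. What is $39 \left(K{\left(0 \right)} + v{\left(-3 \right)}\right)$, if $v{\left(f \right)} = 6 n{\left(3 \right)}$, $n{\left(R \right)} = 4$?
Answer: $936$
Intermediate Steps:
$K{\left(Z \right)} = 2 Z^{2}$ ($K{\left(Z \right)} = \left(Z + 0\right) 2 Z = Z 2 Z = 2 Z^{2}$)
$v{\left(f \right)} = 24$ ($v{\left(f \right)} = 6 \cdot 4 = 24$)
$39 \left(K{\left(0 \right)} + v{\left(-3 \right)}\right) = 39 \left(2 \cdot 0^{2} + 24\right) = 39 \left(2 \cdot 0 + 24\right) = 39 \left(0 + 24\right) = 39 \cdot 24 = 936$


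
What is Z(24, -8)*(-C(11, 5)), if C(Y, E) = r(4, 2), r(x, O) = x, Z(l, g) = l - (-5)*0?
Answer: -96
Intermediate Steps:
Z(l, g) = l (Z(l, g) = l - 1*0 = l + 0 = l)
C(Y, E) = 4
Z(24, -8)*(-C(11, 5)) = 24*(-1*4) = 24*(-4) = -96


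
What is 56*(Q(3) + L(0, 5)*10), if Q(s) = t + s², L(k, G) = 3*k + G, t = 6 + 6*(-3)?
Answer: 2632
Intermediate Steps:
t = -12 (t = 6 - 18 = -12)
L(k, G) = G + 3*k
Q(s) = -12 + s²
56*(Q(3) + L(0, 5)*10) = 56*((-12 + 3²) + (5 + 3*0)*10) = 56*((-12 + 9) + (5 + 0)*10) = 56*(-3 + 5*10) = 56*(-3 + 50) = 56*47 = 2632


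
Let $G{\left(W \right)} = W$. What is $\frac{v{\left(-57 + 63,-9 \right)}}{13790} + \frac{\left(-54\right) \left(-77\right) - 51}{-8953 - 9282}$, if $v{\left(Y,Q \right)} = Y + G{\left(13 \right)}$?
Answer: $- \frac{1608259}{7184590} \approx -0.22385$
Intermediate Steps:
$v{\left(Y,Q \right)} = 13 + Y$ ($v{\left(Y,Q \right)} = Y + 13 = 13 + Y$)
$\frac{v{\left(-57 + 63,-9 \right)}}{13790} + \frac{\left(-54\right) \left(-77\right) - 51}{-8953 - 9282} = \frac{13 + \left(-57 + 63\right)}{13790} + \frac{\left(-54\right) \left(-77\right) - 51}{-8953 - 9282} = \left(13 + 6\right) \frac{1}{13790} + \frac{4158 - 51}{-18235} = 19 \cdot \frac{1}{13790} + 4107 \left(- \frac{1}{18235}\right) = \frac{19}{13790} - \frac{4107}{18235} = - \frac{1608259}{7184590}$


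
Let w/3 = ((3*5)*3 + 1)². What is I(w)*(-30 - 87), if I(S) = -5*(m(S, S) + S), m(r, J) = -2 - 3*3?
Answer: 3707145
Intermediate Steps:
w = 6348 (w = 3*((3*5)*3 + 1)² = 3*(15*3 + 1)² = 3*(45 + 1)² = 3*46² = 3*2116 = 6348)
m(r, J) = -11 (m(r, J) = -2 - 9 = -11)
I(S) = 55 - 5*S (I(S) = -5*(-11 + S) = 55 - 5*S)
I(w)*(-30 - 87) = (55 - 5*6348)*(-30 - 87) = (55 - 31740)*(-117) = -31685*(-117) = 3707145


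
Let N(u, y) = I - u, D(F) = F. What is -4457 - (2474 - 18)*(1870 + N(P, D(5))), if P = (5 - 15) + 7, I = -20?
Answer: -4555425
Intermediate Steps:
P = -3 (P = -10 + 7 = -3)
N(u, y) = -20 - u
-4457 - (2474 - 18)*(1870 + N(P, D(5))) = -4457 - (2474 - 18)*(1870 + (-20 - 1*(-3))) = -4457 - 2456*(1870 + (-20 + 3)) = -4457 - 2456*(1870 - 17) = -4457 - 2456*1853 = -4457 - 1*4550968 = -4457 - 4550968 = -4555425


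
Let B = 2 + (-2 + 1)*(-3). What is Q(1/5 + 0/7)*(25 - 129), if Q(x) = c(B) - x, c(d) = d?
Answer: -2496/5 ≈ -499.20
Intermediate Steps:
B = 5 (B = 2 - 1*(-3) = 2 + 3 = 5)
Q(x) = 5 - x
Q(1/5 + 0/7)*(25 - 129) = (5 - (1/5 + 0/7))*(25 - 129) = (5 - (1*(⅕) + 0*(⅐)))*(-104) = (5 - (⅕ + 0))*(-104) = (5 - 1*⅕)*(-104) = (5 - ⅕)*(-104) = (24/5)*(-104) = -2496/5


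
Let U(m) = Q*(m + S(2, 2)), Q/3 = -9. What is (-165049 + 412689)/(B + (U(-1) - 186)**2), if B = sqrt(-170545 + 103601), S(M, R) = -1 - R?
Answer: 18833022/463525 - 24764*I*sqrt(1046)/463525 ≈ 40.63 - 1.7279*I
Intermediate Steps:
Q = -27 (Q = 3*(-9) = -27)
U(m) = 81 - 27*m (U(m) = -27*(m + (-1 - 1*2)) = -27*(m + (-1 - 2)) = -27*(m - 3) = -27*(-3 + m) = 81 - 27*m)
B = 8*I*sqrt(1046) (B = sqrt(-66944) = 8*I*sqrt(1046) ≈ 258.74*I)
(-165049 + 412689)/(B + (U(-1) - 186)**2) = (-165049 + 412689)/(8*I*sqrt(1046) + ((81 - 27*(-1)) - 186)**2) = 247640/(8*I*sqrt(1046) + ((81 + 27) - 186)**2) = 247640/(8*I*sqrt(1046) + (108 - 186)**2) = 247640/(8*I*sqrt(1046) + (-78)**2) = 247640/(8*I*sqrt(1046) + 6084) = 247640/(6084 + 8*I*sqrt(1046))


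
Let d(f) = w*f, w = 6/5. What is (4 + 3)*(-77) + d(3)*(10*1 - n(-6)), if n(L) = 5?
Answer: -521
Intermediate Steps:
w = 6/5 (w = 6*(⅕) = 6/5 ≈ 1.2000)
d(f) = 6*f/5
(4 + 3)*(-77) + d(3)*(10*1 - n(-6)) = (4 + 3)*(-77) + ((6/5)*3)*(10*1 - 1*5) = 7*(-77) + 18*(10 - 5)/5 = -539 + (18/5)*5 = -539 + 18 = -521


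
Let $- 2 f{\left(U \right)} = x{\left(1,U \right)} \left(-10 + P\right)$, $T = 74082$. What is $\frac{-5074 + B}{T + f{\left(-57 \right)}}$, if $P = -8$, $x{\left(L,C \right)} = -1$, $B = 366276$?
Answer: $\frac{361202}{74073} \approx 4.8763$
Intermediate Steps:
$f{\left(U \right)} = -9$ ($f{\left(U \right)} = - \frac{\left(-1\right) \left(-10 - 8\right)}{2} = - \frac{\left(-1\right) \left(-18\right)}{2} = \left(- \frac{1}{2}\right) 18 = -9$)
$\frac{-5074 + B}{T + f{\left(-57 \right)}} = \frac{-5074 + 366276}{74082 - 9} = \frac{361202}{74073}$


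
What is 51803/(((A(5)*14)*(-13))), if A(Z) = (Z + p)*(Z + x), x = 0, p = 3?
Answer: -51803/7280 ≈ -7.1158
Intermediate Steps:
A(Z) = Z*(3 + Z) (A(Z) = (Z + 3)*(Z + 0) = (3 + Z)*Z = Z*(3 + Z))
51803/(((A(5)*14)*(-13))) = 51803/((((5*(3 + 5))*14)*(-13))) = 51803/((((5*8)*14)*(-13))) = 51803/(((40*14)*(-13))) = 51803/((560*(-13))) = 51803/(-7280) = 51803*(-1/7280) = -51803/7280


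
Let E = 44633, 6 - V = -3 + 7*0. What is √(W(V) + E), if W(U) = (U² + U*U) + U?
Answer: 2*√11201 ≈ 211.67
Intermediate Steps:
V = 9 (V = 6 - (-3 + 7*0) = 6 - (-3 + 0) = 6 - 1*(-3) = 6 + 3 = 9)
W(U) = U + 2*U² (W(U) = (U² + U²) + U = 2*U² + U = U + 2*U²)
√(W(V) + E) = √(9*(1 + 2*9) + 44633) = √(9*(1 + 18) + 44633) = √(9*19 + 44633) = √(171 + 44633) = √44804 = 2*√11201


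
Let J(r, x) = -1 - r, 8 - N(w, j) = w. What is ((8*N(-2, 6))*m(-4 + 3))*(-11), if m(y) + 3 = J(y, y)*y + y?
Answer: 3520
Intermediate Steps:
N(w, j) = 8 - w
m(y) = -3 + y + y*(-1 - y) (m(y) = -3 + ((-1 - y)*y + y) = -3 + (y*(-1 - y) + y) = -3 + (y + y*(-1 - y)) = -3 + y + y*(-1 - y))
((8*N(-2, 6))*m(-4 + 3))*(-11) = ((8*(8 - 1*(-2)))*(-3 - (-4 + 3)²))*(-11) = ((8*(8 + 2))*(-3 - 1*(-1)²))*(-11) = ((8*10)*(-3 - 1*1))*(-11) = (80*(-3 - 1))*(-11) = (80*(-4))*(-11) = -320*(-11) = 3520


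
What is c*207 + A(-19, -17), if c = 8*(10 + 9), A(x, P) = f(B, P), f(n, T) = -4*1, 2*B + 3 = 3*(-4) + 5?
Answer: 31460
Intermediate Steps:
B = -5 (B = -3/2 + (3*(-4) + 5)/2 = -3/2 + (-12 + 5)/2 = -3/2 + (½)*(-7) = -3/2 - 7/2 = -5)
f(n, T) = -4
A(x, P) = -4
c = 152 (c = 8*19 = 152)
c*207 + A(-19, -17) = 152*207 - 4 = 31464 - 4 = 31460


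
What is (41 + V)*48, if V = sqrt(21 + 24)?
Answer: 1968 + 144*sqrt(5) ≈ 2290.0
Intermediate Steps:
V = 3*sqrt(5) (V = sqrt(45) = 3*sqrt(5) ≈ 6.7082)
(41 + V)*48 = (41 + 3*sqrt(5))*48 = 1968 + 144*sqrt(5)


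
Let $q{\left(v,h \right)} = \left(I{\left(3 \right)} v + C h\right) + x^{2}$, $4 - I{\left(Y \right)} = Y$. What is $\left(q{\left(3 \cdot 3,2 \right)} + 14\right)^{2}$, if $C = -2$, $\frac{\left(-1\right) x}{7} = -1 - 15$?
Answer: $157828969$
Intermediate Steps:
$x = 112$ ($x = - 7 \left(-1 - 15\right) = \left(-7\right) \left(-16\right) = 112$)
$I{\left(Y \right)} = 4 - Y$
$q{\left(v,h \right)} = 12544 + v - 2 h$ ($q{\left(v,h \right)} = \left(\left(4 - 3\right) v - 2 h\right) + 112^{2} = \left(\left(4 - 3\right) v - 2 h\right) + 12544 = \left(1 v - 2 h\right) + 12544 = \left(v - 2 h\right) + 12544 = 12544 + v - 2 h$)
$\left(q{\left(3 \cdot 3,2 \right)} + 14\right)^{2} = \left(\left(12544 + 3 \cdot 3 - 4\right) + 14\right)^{2} = \left(\left(12544 + 9 - 4\right) + 14\right)^{2} = \left(12549 + 14\right)^{2} = 12563^{2} = 157828969$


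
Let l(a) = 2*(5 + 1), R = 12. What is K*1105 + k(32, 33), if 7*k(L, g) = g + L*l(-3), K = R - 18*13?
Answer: -1716753/7 ≈ -2.4525e+5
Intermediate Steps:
l(a) = 12 (l(a) = 2*6 = 12)
K = -222 (K = 12 - 18*13 = 12 - 234 = -222)
k(L, g) = g/7 + 12*L/7 (k(L, g) = (g + L*12)/7 = (g + 12*L)/7 = g/7 + 12*L/7)
K*1105 + k(32, 33) = -222*1105 + ((⅐)*33 + (12/7)*32) = -245310 + (33/7 + 384/7) = -245310 + 417/7 = -1716753/7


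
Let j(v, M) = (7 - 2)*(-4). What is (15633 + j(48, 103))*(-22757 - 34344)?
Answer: -891517913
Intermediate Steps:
j(v, M) = -20 (j(v, M) = 5*(-4) = -20)
(15633 + j(48, 103))*(-22757 - 34344) = (15633 - 20)*(-22757 - 34344) = 15613*(-57101) = -891517913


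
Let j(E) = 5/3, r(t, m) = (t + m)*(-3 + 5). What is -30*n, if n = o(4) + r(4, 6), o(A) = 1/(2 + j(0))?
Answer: -6690/11 ≈ -608.18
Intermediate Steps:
r(t, m) = 2*m + 2*t (r(t, m) = (m + t)*2 = 2*m + 2*t)
j(E) = 5/3 (j(E) = 5*(⅓) = 5/3)
o(A) = 3/11 (o(A) = 1/(2 + 5/3) = 1/(11/3) = 3/11)
n = 223/11 (n = 3/11 + (2*6 + 2*4) = 3/11 + (12 + 8) = 3/11 + 20 = 223/11 ≈ 20.273)
-30*n = -30*223/11 = -6690/11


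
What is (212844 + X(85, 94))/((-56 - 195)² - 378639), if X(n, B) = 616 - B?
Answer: -106683/157819 ≈ -0.67598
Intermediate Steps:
(212844 + X(85, 94))/((-56 - 195)² - 378639) = (212844 + (616 - 1*94))/((-56 - 195)² - 378639) = (212844 + (616 - 94))/((-251)² - 378639) = (212844 + 522)/(63001 - 378639) = 213366/(-315638) = 213366*(-1/315638) = -106683/157819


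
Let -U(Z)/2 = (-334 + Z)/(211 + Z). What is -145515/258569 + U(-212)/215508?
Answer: -2636833664/4643640671 ≈ -0.56784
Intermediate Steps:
U(Z) = -2*(-334 + Z)/(211 + Z)
-145515/258569 + U(-212)/215508 = -145515/258569 + (2*(334 - 1*(-212))/(211 - 212))/215508 = -145515*1/258569 + (2*(334 + 212)/(-1))*(1/215508) = -145515/258569 + (2*(-1)*546)*(1/215508) = -145515/258569 - 1092*1/215508 = -145515/258569 - 91/17959 = -2636833664/4643640671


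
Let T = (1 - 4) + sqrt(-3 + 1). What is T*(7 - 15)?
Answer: 24 - 8*I*sqrt(2) ≈ 24.0 - 11.314*I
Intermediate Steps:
T = -3 + I*sqrt(2) (T = -3 + sqrt(-2) = -3 + I*sqrt(2) ≈ -3.0 + 1.4142*I)
T*(7 - 15) = (-3 + I*sqrt(2))*(7 - 15) = (-3 + I*sqrt(2))*(-8) = 24 - 8*I*sqrt(2)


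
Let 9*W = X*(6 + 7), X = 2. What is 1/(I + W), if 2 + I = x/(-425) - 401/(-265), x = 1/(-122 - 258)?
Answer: 77035500/185047177 ≈ 0.41630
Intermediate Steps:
x = -1/380 (x = 1/(-380) = -1/380 ≈ -0.0026316)
W = 26/9 (W = (2*(6 + 7))/9 = (2*13)/9 = (1/9)*26 = 26/9 ≈ 2.8889)
I = -4166647/8559500 (I = -2 + (-1/380/(-425) - 401/(-265)) = -2 + (-1/380*(-1/425) - 401*(-1/265)) = -2 + (1/161500 + 401/265) = -2 + 12952353/8559500 = -4166647/8559500 ≈ -0.48679)
1/(I + W) = 1/(-4166647/8559500 + 26/9) = 1/(185047177/77035500) = 77035500/185047177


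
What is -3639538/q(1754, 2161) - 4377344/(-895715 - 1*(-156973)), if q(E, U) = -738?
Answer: 672977515267/136297899 ≈ 4937.5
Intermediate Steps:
-3639538/q(1754, 2161) - 4377344/(-895715 - 1*(-156973)) = -3639538/(-738) - 4377344/(-895715 - 1*(-156973)) = -3639538*(-1/738) - 4377344/(-895715 + 156973) = 1819769/369 - 4377344/(-738742) = 1819769/369 - 4377344*(-1/738742) = 1819769/369 + 2188672/369371 = 672977515267/136297899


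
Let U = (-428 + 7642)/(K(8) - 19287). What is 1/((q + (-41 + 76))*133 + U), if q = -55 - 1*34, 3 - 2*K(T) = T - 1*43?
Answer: -9634/69194995 ≈ -0.00013923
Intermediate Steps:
K(T) = 23 - T/2 (K(T) = 3/2 - (T - 1*43)/2 = 3/2 - (T - 43)/2 = 3/2 - (-43 + T)/2 = 3/2 + (43/2 - T/2) = 23 - T/2)
q = -89 (q = -55 - 34 = -89)
U = -3607/9634 (U = (-428 + 7642)/((23 - 1/2*8) - 19287) = 7214/((23 - 4) - 19287) = 7214/(19 - 19287) = 7214/(-19268) = 7214*(-1/19268) = -3607/9634 ≈ -0.37440)
1/((q + (-41 + 76))*133 + U) = 1/((-89 + (-41 + 76))*133 - 3607/9634) = 1/((-89 + 35)*133 - 3607/9634) = 1/(-54*133 - 3607/9634) = 1/(-7182 - 3607/9634) = 1/(-69194995/9634) = -9634/69194995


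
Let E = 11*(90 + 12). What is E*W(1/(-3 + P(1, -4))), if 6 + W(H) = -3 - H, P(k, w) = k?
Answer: -9537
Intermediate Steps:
E = 1122 (E = 11*102 = 1122)
W(H) = -9 - H (W(H) = -6 + (-3 - H) = -9 - H)
E*W(1/(-3 + P(1, -4))) = 1122*(-9 - 1/(-3 + 1)) = 1122*(-9 - 1/(-2)) = 1122*(-9 - 1*(-½)) = 1122*(-9 + ½) = 1122*(-17/2) = -9537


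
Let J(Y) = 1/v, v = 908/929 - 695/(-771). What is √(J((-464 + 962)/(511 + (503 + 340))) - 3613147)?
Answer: I*√6543301277691397906/1345723 ≈ 1900.8*I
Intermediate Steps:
v = 1345723/716259 (v = 908*(1/929) - 695*(-1/771) = 908/929 + 695/771 = 1345723/716259 ≈ 1.8788)
J(Y) = 716259/1345723 (J(Y) = 1/(1345723/716259) = 716259/1345723)
√(J((-464 + 962)/(511 + (503 + 340))) - 3613147) = √(716259/1345723 - 3613147) = √(-4862294304022/1345723) = I*√6543301277691397906/1345723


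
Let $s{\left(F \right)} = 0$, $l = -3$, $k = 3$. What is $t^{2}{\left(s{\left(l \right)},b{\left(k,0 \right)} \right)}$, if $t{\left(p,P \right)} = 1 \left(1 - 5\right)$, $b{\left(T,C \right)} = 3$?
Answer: $16$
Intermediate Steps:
$t{\left(p,P \right)} = -4$ ($t{\left(p,P \right)} = 1 \left(-4\right) = -4$)
$t^{2}{\left(s{\left(l \right)},b{\left(k,0 \right)} \right)} = \left(-4\right)^{2} = 16$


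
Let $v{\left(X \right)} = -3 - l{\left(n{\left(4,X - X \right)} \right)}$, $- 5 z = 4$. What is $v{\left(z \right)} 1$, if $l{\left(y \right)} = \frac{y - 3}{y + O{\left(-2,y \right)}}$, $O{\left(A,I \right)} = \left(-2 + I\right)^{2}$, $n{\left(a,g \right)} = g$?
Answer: $- \frac{9}{4} \approx -2.25$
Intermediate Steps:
$z = - \frac{4}{5}$ ($z = \left(- \frac{1}{5}\right) 4 = - \frac{4}{5} \approx -0.8$)
$l{\left(y \right)} = \frac{-3 + y}{y + \left(-2 + y\right)^{2}}$ ($l{\left(y \right)} = \frac{y - 3}{y + \left(-2 + y\right)^{2}} = \frac{-3 + y}{y + \left(-2 + y\right)^{2}}$)
$v{\left(X \right)} = - \frac{9}{4}$ ($v{\left(X \right)} = -3 - \frac{-3 + \left(X - X\right)}{\left(X - X\right) + \left(-2 + \left(X - X\right)\right)^{2}} = -3 - \frac{-3 + 0}{0 + \left(-2 + 0\right)^{2}} = -3 - \frac{1}{0 + \left(-2\right)^{2}} \left(-3\right) = -3 - \frac{1}{0 + 4} \left(-3\right) = -3 - \frac{1}{4} \left(-3\right) = -3 - - \frac{3}{4} = -3 + \frac{3}{4} = - \frac{9}{4}$)
$v{\left(z \right)} 1 = \left(- \frac{9}{4}\right) 1 = - \frac{9}{4}$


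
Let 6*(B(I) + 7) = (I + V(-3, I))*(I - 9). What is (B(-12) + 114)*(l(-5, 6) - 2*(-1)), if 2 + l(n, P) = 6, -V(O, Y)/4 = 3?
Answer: 1146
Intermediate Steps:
V(O, Y) = -12 (V(O, Y) = -4*3 = -12)
l(n, P) = 4 (l(n, P) = -2 + 6 = 4)
B(I) = -7 + (-12 + I)*(-9 + I)/6 (B(I) = -7 + ((I - 12)*(I - 9))/6 = -7 + ((-12 + I)*(-9 + I))/6 = -7 + (-12 + I)*(-9 + I)/6)
(B(-12) + 114)*(l(-5, 6) - 2*(-1)) = ((11 - 7/2*(-12) + (⅙)*(-12)²) + 114)*(4 - 2*(-1)) = ((11 + 42 + (⅙)*144) + 114)*(4 + 2) = ((11 + 42 + 24) + 114)*6 = (77 + 114)*6 = 191*6 = 1146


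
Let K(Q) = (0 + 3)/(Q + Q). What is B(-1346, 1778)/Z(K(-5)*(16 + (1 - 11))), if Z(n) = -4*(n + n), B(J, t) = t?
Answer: 4445/36 ≈ 123.47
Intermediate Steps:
K(Q) = 3/(2*Q) (K(Q) = 3/((2*Q)) = 3*(1/(2*Q)) = 3/(2*Q))
Z(n) = -8*n
B(-1346, 1778)/Z(K(-5)*(16 + (1 - 11))) = 1778/((-8*(3/2)/(-5)*(16 + (1 - 11)))) = 1778/((-8*(3/2)*(-⅕)*(16 - 10))) = 1778/((-(-12)*6/5)) = 1778/((-8*(-9/5))) = 1778/(72/5) = 1778*(5/72) = 4445/36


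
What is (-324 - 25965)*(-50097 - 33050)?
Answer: 2185851483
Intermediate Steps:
(-324 - 25965)*(-50097 - 33050) = -26289*(-83147) = 2185851483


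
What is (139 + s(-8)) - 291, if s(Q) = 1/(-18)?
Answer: -2737/18 ≈ -152.06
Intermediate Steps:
s(Q) = -1/18
(139 + s(-8)) - 291 = (139 - 1/18) - 291 = 2501/18 - 291 = -2737/18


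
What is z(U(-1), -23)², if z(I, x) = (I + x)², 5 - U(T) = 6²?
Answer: 8503056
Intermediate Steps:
U(T) = -31 (U(T) = 5 - 1*6² = 5 - 1*36 = 5 - 36 = -31)
z(U(-1), -23)² = ((-31 - 23)²)² = ((-54)²)² = 2916² = 8503056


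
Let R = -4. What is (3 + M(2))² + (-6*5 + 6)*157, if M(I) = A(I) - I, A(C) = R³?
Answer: 201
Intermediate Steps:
A(C) = -64 (A(C) = (-4)³ = -64)
M(I) = -64 - I
(3 + M(2))² + (-6*5 + 6)*157 = (3 + (-64 - 1*2))² + (-6*5 + 6)*157 = (3 + (-64 - 2))² + (-30 + 6)*157 = (3 - 66)² - 24*157 = (-63)² - 3768 = 3969 - 3768 = 201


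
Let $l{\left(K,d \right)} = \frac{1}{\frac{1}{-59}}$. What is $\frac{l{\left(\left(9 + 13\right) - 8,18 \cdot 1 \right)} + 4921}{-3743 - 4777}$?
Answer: $- \frac{2431}{4260} \approx -0.57066$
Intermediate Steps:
$l{\left(K,d \right)} = -59$ ($l{\left(K,d \right)} = \frac{1}{- \frac{1}{59}} = -59$)
$\frac{l{\left(\left(9 + 13\right) - 8,18 \cdot 1 \right)} + 4921}{-3743 - 4777} = \frac{-59 + 4921}{-3743 - 4777} = \frac{4862}{-8520} = 4862 \left(- \frac{1}{8520}\right) = - \frac{2431}{4260}$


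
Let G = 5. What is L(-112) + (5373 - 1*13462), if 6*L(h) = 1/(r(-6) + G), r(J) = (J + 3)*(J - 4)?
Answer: -1698689/210 ≈ -8089.0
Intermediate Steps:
r(J) = (-4 + J)*(3 + J) (r(J) = (3 + J)*(-4 + J) = (-4 + J)*(3 + J))
L(h) = 1/210 (L(h) = 1/(6*((-12 + (-6)² - 1*(-6)) + 5)) = 1/(6*((-12 + 36 + 6) + 5)) = 1/(6*(30 + 5)) = (⅙)/35 = (⅙)*(1/35) = 1/210)
L(-112) + (5373 - 1*13462) = 1/210 + (5373 - 1*13462) = 1/210 + (5373 - 13462) = 1/210 - 8089 = -1698689/210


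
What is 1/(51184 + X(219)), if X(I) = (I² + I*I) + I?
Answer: 1/147325 ≈ 6.7877e-6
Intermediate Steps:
X(I) = I + 2*I² (X(I) = (I² + I²) + I = 2*I² + I = I + 2*I²)
1/(51184 + X(219)) = 1/(51184 + 219*(1 + 2*219)) = 1/(51184 + 219*(1 + 438)) = 1/(51184 + 219*439) = 1/(51184 + 96141) = 1/147325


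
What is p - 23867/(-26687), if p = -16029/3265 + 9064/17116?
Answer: -118138416022/33894758395 ≈ -3.4854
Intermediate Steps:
p = -5562691/1270085 (p = -16029*1/3265 + 9064*(1/17116) = -16029/3265 + 206/389 = -5562691/1270085 ≈ -4.3798)
p - 23867/(-26687) = -5562691/1270085 - 23867/(-26687) = -5562691/1270085 - 23867*(-1/26687) = -5562691/1270085 + 23867/26687 = -118138416022/33894758395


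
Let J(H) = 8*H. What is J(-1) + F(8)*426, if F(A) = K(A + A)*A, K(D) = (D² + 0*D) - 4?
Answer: 858808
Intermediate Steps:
K(D) = -4 + D² (K(D) = (D² + 0) - 4 = D² - 4 = -4 + D²)
F(A) = A*(-4 + 4*A²) (F(A) = (-4 + (A + A)²)*A = (-4 + (2*A)²)*A = (-4 + 4*A²)*A = A*(-4 + 4*A²))
J(-1) + F(8)*426 = 8*(-1) + (4*8*(-1 + 8²))*426 = -8 + (4*8*(-1 + 64))*426 = -8 + (4*8*63)*426 = -8 + 2016*426 = -8 + 858816 = 858808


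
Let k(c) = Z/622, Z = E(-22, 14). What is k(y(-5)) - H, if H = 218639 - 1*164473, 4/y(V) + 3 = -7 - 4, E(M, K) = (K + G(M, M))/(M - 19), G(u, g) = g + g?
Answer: -690670651/12751 ≈ -54166.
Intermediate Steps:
G(u, g) = 2*g
E(M, K) = (K + 2*M)/(-19 + M) (E(M, K) = (K + 2*M)/(M - 19) = (K + 2*M)/(-19 + M))
Z = 30/41 (Z = (14 + 2*(-22))/(-19 - 22) = (14 - 44)/(-41) = -1/41*(-30) = 30/41 ≈ 0.73171)
y(V) = -2/7 (y(V) = 4/(-3 + (-7 - 4)) = 4/(-3 - 11) = 4/(-14) = 4*(-1/14) = -2/7)
k(c) = 15/12751 (k(c) = (30/41)/622 = (30/41)*(1/622) = 15/12751)
H = 54166 (H = 218639 - 164473 = 54166)
k(y(-5)) - H = 15/12751 - 1*54166 = 15/12751 - 54166 = -690670651/12751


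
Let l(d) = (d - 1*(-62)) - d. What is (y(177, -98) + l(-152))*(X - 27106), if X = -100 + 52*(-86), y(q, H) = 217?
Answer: -8838162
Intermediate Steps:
X = -4572 (X = -100 - 4472 = -4572)
l(d) = 62 (l(d) = (d + 62) - d = (62 + d) - d = 62)
(y(177, -98) + l(-152))*(X - 27106) = (217 + 62)*(-4572 - 27106) = 279*(-31678) = -8838162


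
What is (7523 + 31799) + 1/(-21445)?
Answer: 843260289/21445 ≈ 39322.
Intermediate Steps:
(7523 + 31799) + 1/(-21445) = 39322 - 1/21445 = 843260289/21445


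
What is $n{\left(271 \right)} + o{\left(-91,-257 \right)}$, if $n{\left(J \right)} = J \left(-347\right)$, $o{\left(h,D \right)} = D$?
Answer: $-94294$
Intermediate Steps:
$n{\left(J \right)} = - 347 J$
$n{\left(271 \right)} + o{\left(-91,-257 \right)} = \left(-347\right) 271 - 257 = -94037 - 257 = -94294$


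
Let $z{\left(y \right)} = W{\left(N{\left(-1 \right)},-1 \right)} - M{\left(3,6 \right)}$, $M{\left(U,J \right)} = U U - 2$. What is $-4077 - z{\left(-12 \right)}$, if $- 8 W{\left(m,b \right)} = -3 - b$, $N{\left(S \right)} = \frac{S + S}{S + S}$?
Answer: $- \frac{16281}{4} \approx -4070.3$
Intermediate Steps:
$N{\left(S \right)} = 1$ ($N{\left(S \right)} = \frac{2 S}{2 S} = 2 S \frac{1}{2 S} = 1$)
$W{\left(m,b \right)} = \frac{3}{8} + \frac{b}{8}$ ($W{\left(m,b \right)} = - \frac{-3 - b}{8} = \frac{3}{8} + \frac{b}{8}$)
$M{\left(U,J \right)} = -2 + U^{2}$ ($M{\left(U,J \right)} = U^{2} - 2 = -2 + U^{2}$)
$z{\left(y \right)} = - \frac{27}{4}$ ($z{\left(y \right)} = \left(\frac{3}{8} + \frac{1}{8} \left(-1\right)\right) - \left(-2 + 3^{2}\right) = \left(\frac{3}{8} - \frac{1}{8}\right) - \left(-2 + 9\right) = \frac{1}{4} - 7 = - \frac{27}{4}$)
$-4077 - z{\left(-12 \right)} = -4077 - - \frac{27}{4} = -4077 + \frac{27}{4} = - \frac{16281}{4}$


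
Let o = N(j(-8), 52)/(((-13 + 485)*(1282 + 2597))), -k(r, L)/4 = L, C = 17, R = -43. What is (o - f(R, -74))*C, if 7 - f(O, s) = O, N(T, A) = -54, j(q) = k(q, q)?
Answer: -86458651/101716 ≈ -850.00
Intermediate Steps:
k(r, L) = -4*L
j(q) = -4*q
f(O, s) = 7 - O
o = -3/101716 (o = -54*1/((-13 + 485)*(1282 + 2597)) = -54/(472*3879) = -54/1830888 = -54*1/1830888 = -3/101716 ≈ -2.9494e-5)
(o - f(R, -74))*C = (-3/101716 - (7 - 1*(-43)))*17 = (-3/101716 - (7 + 43))*17 = (-3/101716 - 1*50)*17 = (-3/101716 - 50)*17 = -5085803/101716*17 = -86458651/101716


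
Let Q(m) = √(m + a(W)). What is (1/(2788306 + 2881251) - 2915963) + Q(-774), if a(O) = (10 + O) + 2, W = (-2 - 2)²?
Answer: -16532218438390/5669557 + I*√746 ≈ -2.916e+6 + 27.313*I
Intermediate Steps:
W = 16 (W = (-4)² = 16)
a(O) = 12 + O
Q(m) = √(28 + m) (Q(m) = √(m + (12 + 16)) = √(m + 28) = √(28 + m))
(1/(2788306 + 2881251) - 2915963) + Q(-774) = (1/(2788306 + 2881251) - 2915963) + √(28 - 774) = (1/5669557 - 2915963) + √(-746) = (1/5669557 - 2915963) + I*√746 = -16532218438390/5669557 + I*√746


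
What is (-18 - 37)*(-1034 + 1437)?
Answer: -22165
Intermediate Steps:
(-18 - 37)*(-1034 + 1437) = -55*403 = -22165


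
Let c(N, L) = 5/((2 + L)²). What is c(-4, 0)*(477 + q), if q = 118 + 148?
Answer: 3715/4 ≈ 928.75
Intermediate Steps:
q = 266
c(N, L) = 5/(2 + L)²
c(-4, 0)*(477 + q) = (5/(2 + 0)²)*(477 + 266) = (5/2²)*743 = (5*(¼))*743 = (5/4)*743 = 3715/4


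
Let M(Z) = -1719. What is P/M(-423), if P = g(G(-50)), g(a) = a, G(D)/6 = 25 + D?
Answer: 50/573 ≈ 0.087260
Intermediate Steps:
G(D) = 150 + 6*D (G(D) = 6*(25 + D) = 150 + 6*D)
P = -150 (P = 150 + 6*(-50) = 150 - 300 = -150)
P/M(-423) = -150/(-1719) = -150*(-1/1719) = 50/573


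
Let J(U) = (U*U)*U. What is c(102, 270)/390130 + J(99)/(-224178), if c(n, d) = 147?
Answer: -31542482892/7288213595 ≈ -4.3279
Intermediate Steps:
J(U) = U³ (J(U) = U²*U = U³)
c(102, 270)/390130 + J(99)/(-224178) = 147/390130 + 99³/(-224178) = 147*(1/390130) + 970299*(-1/224178) = 147/390130 - 323433/74726 = -31542482892/7288213595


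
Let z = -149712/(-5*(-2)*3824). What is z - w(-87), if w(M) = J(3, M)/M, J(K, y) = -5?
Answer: -826009/207930 ≈ -3.9725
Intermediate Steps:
w(M) = -5/M
z = -9357/2390 (z = -149712/(10*3824) = -149712/38240 = -149712*1/38240 = -9357/2390 ≈ -3.9151)
z - w(-87) = -9357/2390 - (-5)/(-87) = -9357/2390 - (-5)*(-1)/87 = -9357/2390 - 1*5/87 = -9357/2390 - 5/87 = -826009/207930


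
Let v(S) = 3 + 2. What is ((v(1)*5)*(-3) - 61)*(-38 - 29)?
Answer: 9112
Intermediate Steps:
v(S) = 5
((v(1)*5)*(-3) - 61)*(-38 - 29) = ((5*5)*(-3) - 61)*(-38 - 29) = (25*(-3) - 61)*(-67) = (-75 - 61)*(-67) = -136*(-67) = 9112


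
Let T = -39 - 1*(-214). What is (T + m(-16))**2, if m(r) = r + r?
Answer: 20449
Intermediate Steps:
m(r) = 2*r
T = 175 (T = -39 + 214 = 175)
(T + m(-16))**2 = (175 + 2*(-16))**2 = (175 - 32)**2 = 143**2 = 20449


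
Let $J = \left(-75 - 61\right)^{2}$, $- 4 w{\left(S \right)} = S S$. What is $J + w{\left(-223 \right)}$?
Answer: $\frac{24255}{4} \approx 6063.8$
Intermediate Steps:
$w{\left(S \right)} = - \frac{S^{2}}{4}$ ($w{\left(S \right)} = - \frac{S S}{4} = - \frac{S^{2}}{4}$)
$J = 18496$ ($J = \left(-136\right)^{2} = 18496$)
$J + w{\left(-223 \right)} = 18496 - \frac{\left(-223\right)^{2}}{4} = 18496 - \frac{49729}{4} = \frac{24255}{4}$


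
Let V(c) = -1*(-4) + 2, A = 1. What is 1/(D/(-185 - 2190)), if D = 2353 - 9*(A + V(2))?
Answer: -475/458 ≈ -1.0371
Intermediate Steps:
V(c) = 6 (V(c) = 4 + 2 = 6)
D = 2290 (D = 2353 - 9*(1 + 6) = 2353 - 9*7 = 2353 - 1*63 = 2353 - 63 = 2290)
1/(D/(-185 - 2190)) = 1/(2290/(-185 - 2190)) = 1/(2290/(-2375)) = 1/(2290*(-1/2375)) = 1/(-458/475) = -475/458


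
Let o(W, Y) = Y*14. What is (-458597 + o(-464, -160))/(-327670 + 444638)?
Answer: -460837/116968 ≈ -3.9399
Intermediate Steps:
o(W, Y) = 14*Y
(-458597 + o(-464, -160))/(-327670 + 444638) = (-458597 + 14*(-160))/(-327670 + 444638) = (-458597 - 2240)/116968 = -460837*1/116968 = -460837/116968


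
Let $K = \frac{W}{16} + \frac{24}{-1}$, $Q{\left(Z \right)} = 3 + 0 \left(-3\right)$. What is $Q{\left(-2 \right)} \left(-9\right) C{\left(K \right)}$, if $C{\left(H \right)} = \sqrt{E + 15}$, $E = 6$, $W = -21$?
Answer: $- 27 \sqrt{21} \approx -123.73$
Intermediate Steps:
$Q{\left(Z \right)} = 3$ ($Q{\left(Z \right)} = 3 + 0 = 3$)
$K = - \frac{405}{16}$ ($K = - \frac{21}{16} + \frac{24}{-1} = \left(-21\right) \frac{1}{16} + 24 \left(-1\right) = - \frac{21}{16} - 24 = - \frac{405}{16} \approx -25.313$)
$C{\left(H \right)} = \sqrt{21}$ ($C{\left(H \right)} = \sqrt{6 + 15} = \sqrt{21}$)
$Q{\left(-2 \right)} \left(-9\right) C{\left(K \right)} = 3 \left(-9\right) \sqrt{21} = - 27 \sqrt{21}$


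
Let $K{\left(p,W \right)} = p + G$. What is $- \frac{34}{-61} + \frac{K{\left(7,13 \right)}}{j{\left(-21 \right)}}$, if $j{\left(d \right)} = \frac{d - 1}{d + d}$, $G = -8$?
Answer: $- \frac{907}{671} \approx -1.3517$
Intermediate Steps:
$K{\left(p,W \right)} = -8 + p$ ($K{\left(p,W \right)} = p - 8 = -8 + p$)
$j{\left(d \right)} = \frac{-1 + d}{2 d}$
$- \frac{34}{-61} + \frac{K{\left(7,13 \right)}}{j{\left(-21 \right)}} = - \frac{34}{-61} + \frac{-8 + 7}{\frac{1}{2} \frac{1}{-21} \left(-1 - 21\right)} = \left(-34\right) \left(- \frac{1}{61}\right) - \frac{1}{\frac{1}{2} \left(- \frac{1}{21}\right) \left(-22\right)} = \frac{34}{61} - \frac{1}{\frac{11}{21}} = \frac{34}{61} - \frac{21}{11} = - \frac{907}{671}$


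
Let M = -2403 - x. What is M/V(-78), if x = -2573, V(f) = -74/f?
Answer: 6630/37 ≈ 179.19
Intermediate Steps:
M = 170 (M = -2403 - 1*(-2573) = -2403 + 2573 = 170)
M/V(-78) = 170/((-74/(-78))) = 170/((-74*(-1/78))) = 170/(37/39) = 170*(39/37) = 6630/37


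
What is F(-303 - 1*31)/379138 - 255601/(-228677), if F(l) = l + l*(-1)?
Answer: 255601/228677 ≈ 1.1177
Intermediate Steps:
F(l) = 0 (F(l) = l - l = 0)
F(-303 - 1*31)/379138 - 255601/(-228677) = 0/379138 - 255601/(-228677) = 0*(1/379138) - 255601*(-1/228677) = 0 + 255601/228677 = 255601/228677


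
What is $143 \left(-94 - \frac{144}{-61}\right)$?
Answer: $- \frac{799370}{61} \approx -13104.0$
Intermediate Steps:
$143 \left(-94 - \frac{144}{-61}\right) = 143 \left(-94 - - \frac{144}{61}\right) = 143 \left(-94 + \frac{144}{61}\right) = 143 \left(- \frac{5590}{61}\right) = - \frac{799370}{61}$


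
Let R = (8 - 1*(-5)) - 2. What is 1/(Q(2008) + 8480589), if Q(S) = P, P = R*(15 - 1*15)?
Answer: 1/8480589 ≈ 1.1792e-7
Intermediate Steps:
R = 11 (R = (8 + 5) - 2 = 13 - 2 = 11)
P = 0 (P = 11*(15 - 1*15) = 11*(15 - 15) = 11*0 = 0)
Q(S) = 0
1/(Q(2008) + 8480589) = 1/(0 + 8480589) = 1/8480589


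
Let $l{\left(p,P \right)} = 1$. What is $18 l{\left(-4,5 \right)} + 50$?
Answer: $68$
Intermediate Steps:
$18 l{\left(-4,5 \right)} + 50 = 18 \cdot 1 + 50 = 18 + 50 = 68$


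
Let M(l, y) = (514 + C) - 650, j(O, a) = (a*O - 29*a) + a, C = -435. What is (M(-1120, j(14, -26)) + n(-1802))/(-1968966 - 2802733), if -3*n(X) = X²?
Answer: 3248917/14315097 ≈ 0.22696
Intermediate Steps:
j(O, a) = -28*a + O*a (j(O, a) = (O*a - 29*a) + a = (-29*a + O*a) + a = -28*a + O*a)
M(l, y) = -571 (M(l, y) = (514 - 435) - 650 = 79 - 650 = -571)
n(X) = -X²/3
(M(-1120, j(14, -26)) + n(-1802))/(-1968966 - 2802733) = (-571 - ⅓*(-1802)²)/(-1968966 - 2802733) = (-571 - ⅓*3247204)/(-4771699) = (-571 - 3247204/3)*(-1/4771699) = -3248917/3*(-1/4771699) = 3248917/14315097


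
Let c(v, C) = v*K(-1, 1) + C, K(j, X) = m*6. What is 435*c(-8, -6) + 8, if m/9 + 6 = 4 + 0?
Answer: 373238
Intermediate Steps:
m = -18 (m = -54 + 9*(4 + 0) = -54 + 9*4 = -54 + 36 = -18)
K(j, X) = -108 (K(j, X) = -18*6 = -108)
c(v, C) = C - 108*v (c(v, C) = v*(-108) + C = -108*v + C = C - 108*v)
435*c(-8, -6) + 8 = 435*(-6 - 108*(-8)) + 8 = 435*(-6 + 864) + 8 = 435*858 + 8 = 373230 + 8 = 373238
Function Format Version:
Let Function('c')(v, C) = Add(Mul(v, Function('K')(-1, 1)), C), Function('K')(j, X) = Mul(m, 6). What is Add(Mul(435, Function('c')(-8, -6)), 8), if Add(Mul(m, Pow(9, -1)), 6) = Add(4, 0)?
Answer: 373238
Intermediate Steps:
m = -18 (m = Add(-54, Mul(9, Add(4, 0))) = Add(-54, Mul(9, 4)) = Add(-54, 36) = -18)
Function('K')(j, X) = -108 (Function('K')(j, X) = Mul(-18, 6) = -108)
Function('c')(v, C) = Add(C, Mul(-108, v)) (Function('c')(v, C) = Add(Mul(v, -108), C) = Add(Mul(-108, v), C) = Add(C, Mul(-108, v)))
Add(Mul(435, Function('c')(-8, -6)), 8) = Add(Mul(435, Add(-6, Mul(-108, -8))), 8) = Add(Mul(435, Add(-6, 864)), 8) = Add(Mul(435, 858), 8) = Add(373230, 8) = 373238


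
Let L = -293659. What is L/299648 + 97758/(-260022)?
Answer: -17608464947/12985845376 ≈ -1.3560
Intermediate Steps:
L/299648 + 97758/(-260022) = -293659/299648 + 97758/(-260022) = -293659*1/299648 + 97758*(-1/260022) = -293659/299648 - 16293/43337 = -17608464947/12985845376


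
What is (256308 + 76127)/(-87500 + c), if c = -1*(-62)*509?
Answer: -332435/55942 ≈ -5.9425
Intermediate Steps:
c = 31558 (c = 62*509 = 31558)
(256308 + 76127)/(-87500 + c) = (256308 + 76127)/(-87500 + 31558) = 332435/(-55942) = 332435*(-1/55942) = -332435/55942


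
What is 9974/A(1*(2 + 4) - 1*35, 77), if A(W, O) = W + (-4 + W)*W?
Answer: 4987/464 ≈ 10.748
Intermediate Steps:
A(W, O) = W + W*(-4 + W)
9974/A(1*(2 + 4) - 1*35, 77) = 9974/(((1*(2 + 4) - 1*35)*(-3 + (1*(2 + 4) - 1*35)))) = 9974/(((1*6 - 35)*(-3 + (1*6 - 35)))) = 9974/(((6 - 35)*(-3 + (6 - 35)))) = 9974/((-29*(-3 - 29))) = 9974/((-29*(-32))) = 9974/928 = 9974*(1/928) = 4987/464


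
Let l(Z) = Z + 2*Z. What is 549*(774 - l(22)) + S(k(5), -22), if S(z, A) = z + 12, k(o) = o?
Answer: 388709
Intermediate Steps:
l(Z) = 3*Z
S(z, A) = 12 + z
549*(774 - l(22)) + S(k(5), -22) = 549*(774 - 3*22) + (12 + 5) = 549*(774 - 1*66) + 17 = 549*(774 - 66) + 17 = 549*708 + 17 = 388692 + 17 = 388709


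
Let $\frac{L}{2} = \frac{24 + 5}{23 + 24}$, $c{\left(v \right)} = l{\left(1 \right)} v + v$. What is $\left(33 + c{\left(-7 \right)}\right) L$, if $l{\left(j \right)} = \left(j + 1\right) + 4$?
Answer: $- \frac{928}{47} \approx -19.745$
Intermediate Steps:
$l{\left(j \right)} = 5 + j$ ($l{\left(j \right)} = \left(1 + j\right) + 4 = 5 + j$)
$c{\left(v \right)} = 7 v$ ($c{\left(v \right)} = \left(5 + 1\right) v + v = 6 v + v = 7 v$)
$L = \frac{58}{47}$ ($L = 2 \frac{24 + 5}{23 + 24} = 2 \cdot \frac{29}{47} = \frac{58}{47} \approx 1.234$)
$\left(33 + c{\left(-7 \right)}\right) L = \left(33 + 7 \left(-7\right)\right) \frac{58}{47} = \left(33 - 49\right) \frac{58}{47} = \left(-16\right) \frac{58}{47} = - \frac{928}{47}$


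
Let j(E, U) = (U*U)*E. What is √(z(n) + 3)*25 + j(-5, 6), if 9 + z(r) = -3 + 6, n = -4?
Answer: -180 + 25*I*√3 ≈ -180.0 + 43.301*I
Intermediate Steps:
z(r) = -6 (z(r) = -9 + (-3 + 6) = -9 + 3 = -6)
j(E, U) = E*U² (j(E, U) = U²*E = E*U²)
√(z(n) + 3)*25 + j(-5, 6) = √(-6 + 3)*25 - 5*6² = √(-3)*25 - 5*36 = (I*√3)*25 - 180 = 25*I*√3 - 180 = -180 + 25*I*√3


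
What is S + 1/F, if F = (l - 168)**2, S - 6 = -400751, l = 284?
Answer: -5392424719/13456 ≈ -4.0075e+5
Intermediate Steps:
S = -400745 (S = 6 - 400751 = -400745)
F = 13456 (F = (284 - 168)**2 = 116**2 = 13456)
S + 1/F = -400745 + 1/13456 = -5392424719/13456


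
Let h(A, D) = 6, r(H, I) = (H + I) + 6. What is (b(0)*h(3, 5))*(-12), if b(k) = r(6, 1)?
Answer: -936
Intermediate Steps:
r(H, I) = 6 + H + I
b(k) = 13 (b(k) = 6 + 6 + 1 = 13)
(b(0)*h(3, 5))*(-12) = (13*6)*(-12) = 78*(-12) = -936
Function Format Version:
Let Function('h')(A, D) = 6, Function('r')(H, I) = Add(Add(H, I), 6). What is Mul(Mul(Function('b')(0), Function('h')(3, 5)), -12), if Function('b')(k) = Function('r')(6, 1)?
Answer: -936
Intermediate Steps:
Function('r')(H, I) = Add(6, H, I)
Function('b')(k) = 13 (Function('b')(k) = Add(6, 6, 1) = 13)
Mul(Mul(Function('b')(0), Function('h')(3, 5)), -12) = Mul(Mul(13, 6), -12) = Mul(78, -12) = -936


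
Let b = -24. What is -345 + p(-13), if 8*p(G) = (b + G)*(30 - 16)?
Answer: -1639/4 ≈ -409.75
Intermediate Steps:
p(G) = -42 + 7*G/4 (p(G) = ((-24 + G)*(30 - 16))/8 = ((-24 + G)*14)/8 = (-336 + 14*G)/8 = -42 + 7*G/4)
-345 + p(-13) = -345 + (-42 + (7/4)*(-13)) = -345 + (-42 - 91/4) = -345 - 259/4 = -1639/4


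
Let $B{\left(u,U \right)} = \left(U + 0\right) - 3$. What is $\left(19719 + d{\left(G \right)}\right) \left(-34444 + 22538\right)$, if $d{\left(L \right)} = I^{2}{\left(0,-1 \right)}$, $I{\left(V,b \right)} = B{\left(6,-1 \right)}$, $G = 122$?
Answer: $-234964910$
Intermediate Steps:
$B{\left(u,U \right)} = -3 + U$ ($B{\left(u,U \right)} = U - 3 = -3 + U$)
$I{\left(V,b \right)} = -4$ ($I{\left(V,b \right)} = -3 - 1 = -4$)
$d{\left(L \right)} = 16$ ($d{\left(L \right)} = \left(-4\right)^{2} = 16$)
$\left(19719 + d{\left(G \right)}\right) \left(-34444 + 22538\right) = \left(19719 + 16\right) \left(-34444 + 22538\right) = 19735 \left(-11906\right) = -234964910$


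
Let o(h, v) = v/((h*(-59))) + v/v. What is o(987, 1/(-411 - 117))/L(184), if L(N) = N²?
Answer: 30747025/1040971244544 ≈ 2.9537e-5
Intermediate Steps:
o(h, v) = 1 - v/(59*h) (o(h, v) = v/((-59*h)) + 1 = v*(-1/(59*h)) + 1 = -v/(59*h) + 1 = 1 - v/(59*h))
o(987, 1/(-411 - 117))/L(184) = ((987 - 1/(59*(-411 - 117)))/987)/(184²) = ((987 - 1/59/(-528))/987)/33856 = ((987 - 1/59*(-1/528))/987)*(1/33856) = ((987 + 1/31152)/987)*(1/33856) = ((1/987)*(30747025/31152))*(1/33856) = (30747025/30747024)*(1/33856) = 30747025/1040971244544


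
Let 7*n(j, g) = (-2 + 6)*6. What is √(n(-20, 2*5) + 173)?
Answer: √8645/7 ≈ 13.283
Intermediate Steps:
n(j, g) = 24/7 (n(j, g) = ((-2 + 6)*6)/7 = (4*6)/7 = (⅐)*24 = 24/7)
√(n(-20, 2*5) + 173) = √(24/7 + 173) = √(1235/7) = √8645/7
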